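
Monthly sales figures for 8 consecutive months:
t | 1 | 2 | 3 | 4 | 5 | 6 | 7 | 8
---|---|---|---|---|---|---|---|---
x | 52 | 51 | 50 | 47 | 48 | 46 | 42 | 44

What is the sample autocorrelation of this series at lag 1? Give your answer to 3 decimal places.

Mean x̄ = (52 + 51 + 50 + 47 + 48 + 46 + 42 + 44)/8 = 47.5000
Deviations from mean: 4.5000, 3.5000, 2.5000, -0.5000, 0.5000, -1.5000, -5.5000, -3.5000
Numerator Σ_{t=1}^{7}(x_t−x̄)(x_{t+1}−x̄) = 49.7500
Denominator Σ(x_t−x̄)² = 84.0000
r_1 = 49.7500 / 84.0000 = 0.592

0.592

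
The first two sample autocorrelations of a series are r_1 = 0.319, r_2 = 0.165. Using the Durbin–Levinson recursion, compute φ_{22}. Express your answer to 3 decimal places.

0.070

φ_{22} = (r_2 − r_1²) / (1 − r_1²)
r_1² = (0.319)² = 0.101761
Numerator = 0.165 − 0.1018 = 0.0632; denominator = 1 − 0.1018 = 0.8982
φ_{22} = 0.0632 / 0.8982 = 0.070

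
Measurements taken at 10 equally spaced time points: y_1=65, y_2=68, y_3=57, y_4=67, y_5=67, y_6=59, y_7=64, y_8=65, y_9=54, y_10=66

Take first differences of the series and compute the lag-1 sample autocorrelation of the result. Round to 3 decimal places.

-0.546

First differences Δy: 3, -11, 10, 0, -8, 5, 1, -11, 12
Mean of differences = 0.1111
Numerator Σ(Δy_t−Δȳ)(Δy_{t+1}−Δȳ) = -319.4568
Denominator Σ(Δy_t−Δȳ)² = 584.8889
r_1(Δy) = -319.4568 / 584.8889 = -0.546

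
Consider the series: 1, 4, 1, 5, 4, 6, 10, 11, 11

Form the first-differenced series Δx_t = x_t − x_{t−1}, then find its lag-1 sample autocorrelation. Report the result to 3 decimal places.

-0.582

First differences Δx: 3, -3, 4, -1, 2, 4, 1, 0
Mean of differences = 1.2500
Numerator Σ(Δx_t−Δx̄)(Δx_{t+1}−Δx̄) = -25.3125
Denominator Σ(Δx_t−Δx̄)² = 43.5000
r_1(Δx) = -25.3125 / 43.5000 = -0.582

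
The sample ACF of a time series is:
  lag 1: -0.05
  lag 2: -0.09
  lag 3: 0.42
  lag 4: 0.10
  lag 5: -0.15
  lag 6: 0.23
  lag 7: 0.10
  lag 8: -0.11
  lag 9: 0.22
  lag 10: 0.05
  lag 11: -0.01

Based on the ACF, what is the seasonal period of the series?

3

The largest autocorrelation is r_3 = 0.42, with weaker echoes at lags 6 (0.23) and 9 (0.22); the remaining lags stay at or below 0.10.
The dominant spike at lag 3 indicates a seasonal period of 3.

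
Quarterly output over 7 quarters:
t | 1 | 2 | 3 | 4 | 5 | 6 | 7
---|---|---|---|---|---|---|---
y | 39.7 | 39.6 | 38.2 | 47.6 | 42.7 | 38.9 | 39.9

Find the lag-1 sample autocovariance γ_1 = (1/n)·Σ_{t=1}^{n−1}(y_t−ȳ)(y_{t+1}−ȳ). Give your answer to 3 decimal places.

-0.381

Mean ȳ = (39.7 + 39.6 + 38.2 + 47.6 + 42.7 + 38.9 + 39.9)/7 = 40.9429
Deviations: -1.2429, -1.3429, -2.7429, 6.6571, 1.7571, -2.0429, -1.0429
Σ_{t=1}^{6}(y_t−ȳ)(y_{t+1}−ȳ) = -2.6690
γ_1 = -2.6690 / 7 = -0.381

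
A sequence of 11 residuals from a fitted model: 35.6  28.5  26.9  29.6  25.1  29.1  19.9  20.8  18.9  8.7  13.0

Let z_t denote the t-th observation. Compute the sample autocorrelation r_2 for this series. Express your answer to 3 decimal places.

0.315

Mean z̄ = (35.6 + 28.5 + 26.9 + 29.6 + 25.1 + 29.1 + 19.9 + 20.8 + 18.9 + 8.7 + 13.0)/11 = 23.2818
Numerator Σ_{t=1}^{9}(z_t−z̄)(z_{t+2}−z̄) = 196.3502
Denominator Σ(z_t−z̄)² = 624.2764
r_2 = 196.3502 / 624.2764 = 0.315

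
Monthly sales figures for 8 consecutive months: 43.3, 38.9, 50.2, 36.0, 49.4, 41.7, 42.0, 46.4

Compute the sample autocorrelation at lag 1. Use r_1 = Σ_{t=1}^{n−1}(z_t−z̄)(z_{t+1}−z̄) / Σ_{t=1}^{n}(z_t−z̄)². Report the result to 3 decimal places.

Mean z̄ = (43.3 + 38.9 + 50.2 + 36.0 + 49.4 + 41.7 + 42.0 + 46.4)/8 = 43.4875
Deviations from mean: -0.1875, -4.5875, 6.7125, -7.4875, 5.9125, -1.7875, -1.4875, 2.9125
Numerator Σ_{t=1}^{7}(z_t−z̄)(z_{t+1}−z̄) = -136.7052
Denominator Σ(z_t−z̄)² = 171.0488
r_1 = -136.7052 / 171.0488 = -0.799

-0.799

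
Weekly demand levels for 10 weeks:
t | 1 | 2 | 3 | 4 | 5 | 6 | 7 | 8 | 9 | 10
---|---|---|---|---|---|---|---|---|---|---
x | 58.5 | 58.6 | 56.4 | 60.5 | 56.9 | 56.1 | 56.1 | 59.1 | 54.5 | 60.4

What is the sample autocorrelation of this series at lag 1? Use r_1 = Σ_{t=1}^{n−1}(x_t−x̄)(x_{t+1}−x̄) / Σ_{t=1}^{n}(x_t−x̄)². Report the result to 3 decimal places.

-0.492

Mean x̄ = (58.5 + 58.6 + 56.4 + 60.5 + 56.9 + 56.1 + 56.1 + 59.1 + 54.5 + 60.4)/10 = 57.7100
Numerator Σ_{t=1}^{9}(x_t−x̄)(x_{t+1}−x̄) = -17.8161
Denominator Σ(x_t−x̄)² = 36.2290
r_1 = -17.8161 / 36.2290 = -0.492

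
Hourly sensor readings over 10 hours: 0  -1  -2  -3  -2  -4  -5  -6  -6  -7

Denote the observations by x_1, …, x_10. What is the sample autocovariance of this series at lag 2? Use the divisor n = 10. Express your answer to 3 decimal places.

Mean x̄ = (0 − 1 − 2 − 3 − 2 − 4 − 5 − 6 − 6 − 7)/10 = -3.6000
Σ_{t=1}^{8}(x_t−x̄)(x_{t+2}−x̄) = 19.8800
γ_2 = 19.8800 / 10 = 1.988

1.988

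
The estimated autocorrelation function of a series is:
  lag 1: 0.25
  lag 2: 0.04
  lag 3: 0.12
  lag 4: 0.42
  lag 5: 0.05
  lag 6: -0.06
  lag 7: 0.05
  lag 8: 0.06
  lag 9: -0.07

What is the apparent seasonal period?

4

The largest autocorrelation is r_4 = 0.42; the remaining lags stay at or below 0.25. The elevated value at lag 1 (0.25), dropping to 0.04 at lag 2, reflects decaying short-term dependence rather than seasonality.
The dominant spike at lag 4 indicates a seasonal period of 4.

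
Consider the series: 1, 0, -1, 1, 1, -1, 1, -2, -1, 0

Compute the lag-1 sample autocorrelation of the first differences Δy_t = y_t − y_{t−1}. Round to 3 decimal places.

-0.527

First differences Δy: -1, -1, 2, 0, -2, 2, -3, 1, 1
Mean of differences = -0.1111
Numerator Σ(Δy_t−Δȳ)(Δy_{t+1}−Δȳ) = -13.1235
Denominator Σ(Δy_t−Δȳ)² = 24.8889
r_1(Δy) = -13.1235 / 24.8889 = -0.527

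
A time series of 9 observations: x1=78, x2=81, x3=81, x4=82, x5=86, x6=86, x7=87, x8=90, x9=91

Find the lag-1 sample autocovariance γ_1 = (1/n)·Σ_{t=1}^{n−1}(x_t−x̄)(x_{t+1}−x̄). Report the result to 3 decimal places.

Mean x̄ = (78 + 81 + 81 + 82 + 86 + 86 + 87 + 90 + 91)/9 = 84.6667
Σ_{t=1}^{8}(x_t−x̄)(x_{t+1}−x̄) = 95.2222
γ_1 = 95.2222 / 9 = 10.580

10.580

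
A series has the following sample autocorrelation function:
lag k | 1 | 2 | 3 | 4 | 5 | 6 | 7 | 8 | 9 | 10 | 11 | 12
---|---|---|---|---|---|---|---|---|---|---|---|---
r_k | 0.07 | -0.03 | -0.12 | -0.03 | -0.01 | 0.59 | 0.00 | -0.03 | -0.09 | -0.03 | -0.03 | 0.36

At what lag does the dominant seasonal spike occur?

6

The largest autocorrelation is r_6 = 0.59, with a weaker echo at lag 12 (0.36); the remaining lags stay at or below 0.07.
The dominant spike at lag 6 indicates a seasonal period of 6.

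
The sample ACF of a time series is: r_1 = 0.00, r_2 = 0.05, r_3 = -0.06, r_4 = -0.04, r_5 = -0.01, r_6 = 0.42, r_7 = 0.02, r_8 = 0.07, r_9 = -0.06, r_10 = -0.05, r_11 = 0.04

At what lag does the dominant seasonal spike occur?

6

The largest autocorrelation is r_6 = 0.42; the remaining lags stay at or below 0.07.
The dominant spike at lag 6 indicates a seasonal period of 6.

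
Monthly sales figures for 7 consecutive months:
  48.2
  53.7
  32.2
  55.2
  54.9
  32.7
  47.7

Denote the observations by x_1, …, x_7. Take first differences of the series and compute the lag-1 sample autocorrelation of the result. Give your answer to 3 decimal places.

First differences Δx: 5.5, -21.5, 23.0, -0.3, -22.2, 15.0
Mean of differences = -0.0833
Numerator Σ(Δx_t−Δx̄)(Δx_{t+1}−Δx̄) = -947.7469
Denominator Σ(Δx_t−Δx̄)² = 1739.3883
r_1(Δx) = -947.7469 / 1739.3883 = -0.545

-0.545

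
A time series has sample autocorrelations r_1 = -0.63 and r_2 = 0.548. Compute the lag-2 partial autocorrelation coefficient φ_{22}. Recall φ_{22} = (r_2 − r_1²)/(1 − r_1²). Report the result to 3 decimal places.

0.251

φ_{22} = (r_2 − r_1²) / (1 − r_1²)
r_1² = (-0.63)² = 0.3969
Numerator = 0.548 − 0.3969 = 0.1511; denominator = 1 − 0.3969 = 0.6031
φ_{22} = 0.1511 / 0.6031 = 0.251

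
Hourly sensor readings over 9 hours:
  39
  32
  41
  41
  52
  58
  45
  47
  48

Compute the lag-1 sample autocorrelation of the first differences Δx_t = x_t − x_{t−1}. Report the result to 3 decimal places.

First differences Δx: -7, 9, 0, 11, 6, -13, 2, 1
Mean of differences = 1.1250
Numerator Σ(Δx_t−Δx̄)(Δx_{t+1}−Δx̄) = -117.1406
Denominator Σ(Δx_t−Δx̄)² = 450.8750
r_1(Δx) = -117.1406 / 450.8750 = -0.260

-0.260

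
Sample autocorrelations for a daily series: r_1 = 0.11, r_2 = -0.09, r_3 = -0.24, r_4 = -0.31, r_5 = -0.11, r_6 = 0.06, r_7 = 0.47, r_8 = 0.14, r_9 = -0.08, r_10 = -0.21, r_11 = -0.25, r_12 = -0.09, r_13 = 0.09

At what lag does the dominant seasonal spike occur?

7

The largest autocorrelation is r_7 = 0.47; the remaining lags stay at or below 0.14.
The dominant spike at lag 7 indicates a seasonal period of 7.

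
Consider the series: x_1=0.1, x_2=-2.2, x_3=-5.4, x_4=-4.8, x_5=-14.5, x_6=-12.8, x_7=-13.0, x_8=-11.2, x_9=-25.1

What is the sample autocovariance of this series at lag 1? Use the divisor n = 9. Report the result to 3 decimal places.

17.460

Mean x̄ = (0.1 − 2.2 − 5.4 − 4.8 − 14.5 − 12.8 − 13.0 − 11.2 − 25.1)/9 = -9.8778
Σ_{t=1}^{8}(x_t−x̄)(x_{t+1}−x̄) = 157.1395
γ_1 = 157.1395 / 9 = 17.460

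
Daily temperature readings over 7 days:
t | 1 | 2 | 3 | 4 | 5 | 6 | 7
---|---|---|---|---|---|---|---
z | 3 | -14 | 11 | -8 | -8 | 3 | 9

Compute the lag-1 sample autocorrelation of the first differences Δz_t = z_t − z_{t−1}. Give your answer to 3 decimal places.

First differences Δz: -17, 25, -19, 0, 11, 6
Mean of differences = 1.0000
Numerator Σ(Δz_t−Δz̄)(Δz_{t+1}−Δz̄) = -852.0000
Denominator Σ(Δz_t−Δz̄)² = 1426.0000
r_1(Δz) = -852.0000 / 1426.0000 = -0.597

-0.597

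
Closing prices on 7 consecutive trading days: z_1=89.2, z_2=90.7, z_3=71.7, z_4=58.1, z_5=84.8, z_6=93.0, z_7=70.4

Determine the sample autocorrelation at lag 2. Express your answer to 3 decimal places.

-0.668

Mean z̄ = (89.2 + 90.7 + 71.7 + 58.1 + 84.8 + 93.0 + 70.4)/7 = 79.7000
Σ(z_t−z̄)(z_{t+2}−z̄) = (-76.0000) + (-237.6000) + (-40.8000) + (-287.2800) + (-47.4300) = -689.1100
Denominator Σ(z_t−z̄)² = 1031.2000
r_2 = -689.1100 / 1031.2000 = -0.668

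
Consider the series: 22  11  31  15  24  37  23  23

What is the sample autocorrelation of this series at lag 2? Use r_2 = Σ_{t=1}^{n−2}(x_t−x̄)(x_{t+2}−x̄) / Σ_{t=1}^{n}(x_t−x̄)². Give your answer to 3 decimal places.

-0.042

Mean x̄ = (22 + 11 + 31 + 15 + 24 + 37 + 23 + 23)/8 = 23.2500
Deviations from mean: -1.2500, -12.2500, 7.7500, -8.2500, 0.7500, 13.7500, -0.2500, -0.2500
Numerator Σ_{t=1}^{6}(x_t−x̄)(x_{t+2}−x̄) = -19.8750
Denominator Σ(x_t−x̄)² = 469.5000
r_2 = -19.8750 / 469.5000 = -0.042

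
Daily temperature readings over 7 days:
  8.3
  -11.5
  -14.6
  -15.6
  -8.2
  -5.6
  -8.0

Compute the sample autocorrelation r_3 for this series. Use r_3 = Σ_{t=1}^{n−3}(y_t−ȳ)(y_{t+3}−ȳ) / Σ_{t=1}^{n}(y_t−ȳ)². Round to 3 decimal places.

-0.359

Mean ȳ = (8.3 − 11.5 − 14.6 − 15.6 − 8.2 − 5.6 − 8.0)/7 = -7.8857
Deviations from mean: 16.1857, -3.6143, -6.7143, -7.7143, -0.3143, 2.2857, -0.1143
Σ(y_t−ȳ)(y_{t+3}−ȳ) = (-124.8612) + (1.1359) + (-15.3469) + (0.8816) = -138.1906
Denominator Σ(y_t−ȳ)² = 384.9686
r_3 = -138.1906 / 384.9686 = -0.359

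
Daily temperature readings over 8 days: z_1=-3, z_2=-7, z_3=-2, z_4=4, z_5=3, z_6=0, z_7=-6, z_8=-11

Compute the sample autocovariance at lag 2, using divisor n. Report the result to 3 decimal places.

-5.922

Mean z̄ = (-3 − 7 − 2 + 4 + 3 + 0 − 6 − 11)/8 = -2.7500
Σ_{t=1}^{6}(z_t−z̄)(z_{t+2}−z̄) = -47.3750
γ_2 = -47.3750 / 8 = -5.922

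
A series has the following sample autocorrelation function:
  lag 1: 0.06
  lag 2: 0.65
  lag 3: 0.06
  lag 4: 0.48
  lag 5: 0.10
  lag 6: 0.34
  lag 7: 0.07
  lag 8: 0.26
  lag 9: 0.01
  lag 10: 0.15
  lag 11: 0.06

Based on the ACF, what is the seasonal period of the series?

2

The largest autocorrelation is r_2 = 0.65, with weaker echoes at lags 4 (0.48), 6 (0.34), 8 (0.26) and 10 (0.15); the remaining lags stay at or below 0.10.
The dominant spike at lag 2 indicates a seasonal period of 2.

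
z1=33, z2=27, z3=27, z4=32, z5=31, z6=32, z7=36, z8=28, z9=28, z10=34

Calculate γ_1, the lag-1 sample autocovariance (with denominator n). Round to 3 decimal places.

-0.744

Mean z̄ = (33 + 27 + 27 + 32 + 31 + 32 + 36 + 28 + 28 + 34)/10 = 30.8000
Σ_{t=1}^{9}(z_t−z̄)(z_{t+1}−z̄) = -7.4400
γ_1 = -7.4400 / 10 = -0.744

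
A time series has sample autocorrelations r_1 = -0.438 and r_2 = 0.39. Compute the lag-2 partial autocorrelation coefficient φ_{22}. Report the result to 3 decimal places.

φ_{22} = (r_2 − r_1²) / (1 − r_1²)
r_1² = (-0.438)² = 0.191844
Numerator = 0.39 − 0.1918 = 0.1982; denominator = 1 − 0.1918 = 0.8082
φ_{22} = 0.1982 / 0.8082 = 0.245

0.245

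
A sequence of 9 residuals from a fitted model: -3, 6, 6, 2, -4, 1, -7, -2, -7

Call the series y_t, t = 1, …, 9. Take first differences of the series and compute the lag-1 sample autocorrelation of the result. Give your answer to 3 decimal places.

-0.427

First differences Δy: 9, 0, -4, -6, 5, -8, 5, -5
Mean of differences = -0.5000
Numerator Σ(Δy_t−Δȳ)(Δy_{t+1}−Δȳ) = -115.2500
Denominator Σ(Δy_t−Δȳ)² = 270.0000
r_1(Δy) = -115.2500 / 270.0000 = -0.427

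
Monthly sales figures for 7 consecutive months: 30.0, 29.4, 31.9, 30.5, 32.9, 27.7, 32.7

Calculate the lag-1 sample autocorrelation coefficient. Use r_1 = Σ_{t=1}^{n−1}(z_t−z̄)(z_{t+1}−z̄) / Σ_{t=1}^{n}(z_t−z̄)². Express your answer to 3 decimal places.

-0.647

Mean z̄ = (30.0 + 29.4 + 31.9 + 30.5 + 32.9 + 27.7 + 32.7)/7 = 30.7286
Deviations from mean: -0.7286, -1.3286, 1.1714, -0.2286, 2.1714, -3.0286, 1.9714
Σ(z_t−z̄)(z_{t+1}−z̄) = (0.9680) + (-1.5563) + (-0.2678) + (-0.4963) + (-6.5763) + (-5.9706) = -13.8994
Denominator Σ(z_t−z̄)² = 21.4943
r_1 = -13.8994 / 21.4943 = -0.647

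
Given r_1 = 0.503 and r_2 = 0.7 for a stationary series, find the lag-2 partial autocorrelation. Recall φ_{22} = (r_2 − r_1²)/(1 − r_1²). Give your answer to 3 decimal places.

0.598

φ_{22} = (r_2 − r_1²) / (1 − r_1²)
r_1² = (0.503)² = 0.253009
Numerator = 0.7 − 0.2530 = 0.4470; denominator = 1 − 0.2530 = 0.7470
φ_{22} = 0.4470 / 0.7470 = 0.598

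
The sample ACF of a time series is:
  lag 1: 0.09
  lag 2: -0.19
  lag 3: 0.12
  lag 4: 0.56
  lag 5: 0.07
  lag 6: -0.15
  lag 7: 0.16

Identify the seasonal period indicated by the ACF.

4

The largest autocorrelation is r_4 = 0.56; the remaining lags stay at or below 0.16.
The dominant spike at lag 4 indicates a seasonal period of 4.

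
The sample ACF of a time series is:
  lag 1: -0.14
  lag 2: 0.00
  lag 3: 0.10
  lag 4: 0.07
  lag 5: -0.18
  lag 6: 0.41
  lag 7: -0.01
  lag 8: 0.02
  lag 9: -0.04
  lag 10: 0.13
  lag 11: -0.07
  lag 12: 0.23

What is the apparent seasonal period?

The largest autocorrelation is r_6 = 0.41, with a weaker echo at lag 12 (0.23); the remaining lags stay at or below 0.13.
The dominant spike at lag 6 indicates a seasonal period of 6.

6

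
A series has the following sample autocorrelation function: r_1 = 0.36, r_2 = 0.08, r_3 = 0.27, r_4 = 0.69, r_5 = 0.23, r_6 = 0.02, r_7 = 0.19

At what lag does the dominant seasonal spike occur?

4

The largest autocorrelation is r_4 = 0.69; the remaining lags stay at or below 0.36. The elevated value at lag 1 (0.36), dropping to 0.08 at lag 2, reflects decaying short-term dependence rather than seasonality.
The dominant spike at lag 4 indicates a seasonal period of 4.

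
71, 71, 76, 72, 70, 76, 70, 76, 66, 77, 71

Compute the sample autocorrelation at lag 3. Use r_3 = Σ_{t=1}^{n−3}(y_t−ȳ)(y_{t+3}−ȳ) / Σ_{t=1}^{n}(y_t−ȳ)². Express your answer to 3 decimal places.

-0.252

Mean ȳ = (71 + 71 + 76 + 72 + 70 + 76 + 70 + 76 + 66 + 77 + 71)/11 = 72.3636
Numerator Σ_{t=1}^{8}(y_t−ȳ)(y_{t+3}−ȳ) = -29.8512
Denominator Σ(y_t−ȳ)² = 118.5455
r_3 = -29.8512 / 118.5455 = -0.252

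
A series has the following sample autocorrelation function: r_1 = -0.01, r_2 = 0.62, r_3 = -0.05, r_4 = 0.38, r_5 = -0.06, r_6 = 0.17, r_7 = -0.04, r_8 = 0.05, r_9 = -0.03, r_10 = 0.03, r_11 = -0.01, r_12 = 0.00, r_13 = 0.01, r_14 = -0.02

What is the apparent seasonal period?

2

The largest autocorrelation is r_2 = 0.62, with weaker echoes at lags 4 (0.38) and 6 (0.17); the remaining lags stay at or below 0.05.
The dominant spike at lag 2 indicates a seasonal period of 2.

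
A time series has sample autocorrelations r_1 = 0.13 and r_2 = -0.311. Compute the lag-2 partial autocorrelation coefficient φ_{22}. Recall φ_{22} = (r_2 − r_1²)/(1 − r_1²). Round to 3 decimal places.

-0.334

φ_{22} = (r_2 − r_1²) / (1 − r_1²)
r_1² = (0.13)² = 0.0169
Numerator = -0.311 − 0.0169 = -0.3279; denominator = 1 − 0.0169 = 0.9831
φ_{22} = -0.3279 / 0.9831 = -0.334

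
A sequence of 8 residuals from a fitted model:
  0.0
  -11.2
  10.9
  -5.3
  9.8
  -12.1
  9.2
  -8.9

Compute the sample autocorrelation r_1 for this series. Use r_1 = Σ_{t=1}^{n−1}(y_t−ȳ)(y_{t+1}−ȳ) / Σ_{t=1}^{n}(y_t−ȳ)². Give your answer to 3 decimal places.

-0.809

Mean ȳ = (0.0 − 11.2 + 10.9 − 5.3 + 9.8 − 12.1 + 9.2 − 8.9)/8 = -0.9500
Deviations from mean: 0.9500, -10.2500, 11.8500, -4.3500, 10.7500, -11.1500, 10.1500, -7.9500
Σ(y_t−ȳ)(y_{t+1}−ȳ) = (-9.7375) + (-121.4625) + (-51.5475) + (-46.7625) + (-119.8625) + (-113.1725) + (-80.6925) = -543.2375
Denominator Σ(y_t−ȳ)² = 671.4200
r_1 = -543.2375 / 671.4200 = -0.809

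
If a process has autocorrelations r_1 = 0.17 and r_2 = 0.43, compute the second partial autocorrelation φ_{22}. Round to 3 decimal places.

0.413

φ_{22} = (r_2 − r_1²) / (1 − r_1²)
r_1² = (0.17)² = 0.0289
Numerator = 0.43 − 0.0289 = 0.4011; denominator = 1 − 0.0289 = 0.9711
φ_{22} = 0.4011 / 0.9711 = 0.413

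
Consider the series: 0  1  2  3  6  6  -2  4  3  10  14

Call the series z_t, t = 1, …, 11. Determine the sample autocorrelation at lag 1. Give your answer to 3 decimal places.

0.308

Mean z̄ = (0 + 1 + 2 + 3 + 6 + 6 − 2 + 4 + 3 + 10 + 14)/11 = 4.2727
Numerator Σ_{t=1}^{10}(z_t−z̄)(z_{t+1}−z̄) = 64.7438
Denominator Σ(z_t−z̄)² = 210.1818
r_1 = 64.7438 / 210.1818 = 0.308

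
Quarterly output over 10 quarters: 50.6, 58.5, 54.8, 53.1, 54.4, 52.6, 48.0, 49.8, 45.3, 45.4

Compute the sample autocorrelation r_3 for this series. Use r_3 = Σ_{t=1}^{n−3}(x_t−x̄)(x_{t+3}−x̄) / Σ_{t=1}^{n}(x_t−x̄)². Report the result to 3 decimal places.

0.165

Mean x̄ = (50.6 + 58.5 + 54.8 + 53.1 + 54.4 + 52.6 + 48.0 + 49.8 + 45.3 + 45.4)/10 = 51.2500
Σ(x_t−x̄)(x_{t+3}−x̄) = (-1.2025) + (22.8375) + (4.7925) + (-6.0125) + (-4.5675) + (-8.0325) + (19.0125) = 26.8275
Denominator Σ(x_t−x̄)² = 163.0450
r_3 = 26.8275 / 163.0450 = 0.165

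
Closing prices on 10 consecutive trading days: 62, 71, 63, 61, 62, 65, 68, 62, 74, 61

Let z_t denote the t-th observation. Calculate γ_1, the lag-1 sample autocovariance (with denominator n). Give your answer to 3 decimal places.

Mean z̄ = (62 + 71 + 63 + 61 + 62 + 65 + 68 + 62 + 74 + 61)/10 = 64.9000
Σ_{t=1}^{9}(z_t−z̄)(z_{t+1}−z̄) = -81.4100
γ_1 = -81.4100 / 10 = -8.141

-8.141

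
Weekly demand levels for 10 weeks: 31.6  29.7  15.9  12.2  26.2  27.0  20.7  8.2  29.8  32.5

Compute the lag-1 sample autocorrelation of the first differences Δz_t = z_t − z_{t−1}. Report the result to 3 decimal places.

First differences Δz: -1.9, -13.8, -3.7, 14.0, 0.8, -6.3, -12.5, 21.6, 2.7
Mean of differences = 0.1000
Numerator Σ(Δz_t−Δz̄)(Δz_{t+1}−Δz̄) = -101.3100
Denominator Σ(Δz_t−Δz̄)² = 1074.0800
r_1(Δz) = -101.3100 / 1074.0800 = -0.094

-0.094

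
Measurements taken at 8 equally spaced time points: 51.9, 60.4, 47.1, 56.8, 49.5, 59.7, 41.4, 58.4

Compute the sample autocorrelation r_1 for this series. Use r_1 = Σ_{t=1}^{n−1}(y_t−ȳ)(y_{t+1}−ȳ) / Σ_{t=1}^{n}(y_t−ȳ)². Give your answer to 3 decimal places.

Mean ȳ = (51.9 + 60.4 + 47.1 + 56.8 + 49.5 + 59.7 + 41.4 + 58.4)/8 = 53.1500
Deviations from mean: -1.2500, 7.2500, -6.0500, 3.6500, -3.6500, 6.5500, -11.7500, 5.2500
Σ(y_t−ȳ)(y_{t+1}−ȳ) = (-9.0625) + (-43.8625) + (-22.0825) + (-13.3225) + (-23.9075) + (-76.9625) + (-61.6875) = -250.8875
Denominator Σ(y_t−ȳ)² = 325.9000
r_1 = -250.8875 / 325.9000 = -0.770

-0.770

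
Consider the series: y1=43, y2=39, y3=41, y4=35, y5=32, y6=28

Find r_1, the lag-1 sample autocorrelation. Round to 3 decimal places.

Mean ȳ = (43 + 39 + 41 + 35 + 32 + 28)/6 = 36.3333
Numerator Σ_{t=1}^{5}(y_t−ȳ)(y_{t+1}−ȳ) = 65.8889
Denominator Σ(y_t−ȳ)² = 163.3333
r_1 = 65.8889 / 163.3333 = 0.403

0.403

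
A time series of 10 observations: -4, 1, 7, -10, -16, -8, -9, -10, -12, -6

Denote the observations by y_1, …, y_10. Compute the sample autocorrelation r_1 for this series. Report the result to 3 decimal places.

0.372

Mean ȳ = (-4 + 1 + 7 − 10 − 16 − 8 − 9 − 10 − 12 − 6)/10 = -6.7000
Numerator Σ_{t=1}^{9}(y_t−ȳ)(y_{t+1}−ȳ) = 148.2100
Denominator Σ(y_t−ȳ)² = 398.1000
r_1 = 148.2100 / 398.1000 = 0.372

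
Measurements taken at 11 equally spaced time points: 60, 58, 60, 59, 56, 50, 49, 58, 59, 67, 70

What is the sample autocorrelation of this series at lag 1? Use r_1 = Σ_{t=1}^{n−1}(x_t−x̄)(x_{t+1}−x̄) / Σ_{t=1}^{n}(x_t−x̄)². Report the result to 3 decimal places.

0.552

Mean x̄ = (60 + 58 + 60 + 59 + 56 + 50 + 49 + 58 + 59 + 67 + 70)/11 = 58.7273
Numerator Σ_{t=1}^{10}(x_t−x̄)(x_{t+1}−x̄) = 208.8347
Denominator Σ(x_t−x̄)² = 378.1818
r_1 = 208.8347 / 378.1818 = 0.552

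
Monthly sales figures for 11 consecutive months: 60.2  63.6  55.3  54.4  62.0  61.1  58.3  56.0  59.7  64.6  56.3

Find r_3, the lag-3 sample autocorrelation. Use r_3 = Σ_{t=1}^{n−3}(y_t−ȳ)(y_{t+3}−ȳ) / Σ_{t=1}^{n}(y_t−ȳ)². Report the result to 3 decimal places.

Mean ȳ = (60.2 + 63.6 + 55.3 + 54.4 + 62.0 + 61.1 + 58.3 + 56.0 + 59.7 + 64.6 + 56.3)/11 = 59.2273
Numerator Σ_{t=1}^{8}(y_t−ȳ)(y_{t+3}−ȳ) = 0.9523
Denominator Σ(y_t−ȳ)² = 118.9218
r_3 = 0.9523 / 118.9218 = 0.008

0.008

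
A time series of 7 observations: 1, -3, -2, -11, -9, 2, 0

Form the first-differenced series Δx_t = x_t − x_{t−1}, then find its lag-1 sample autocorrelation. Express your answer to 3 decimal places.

-0.133

First differences Δx: -4, 1, -9, 2, 11, -2
Mean of differences = -0.1667
Numerator Σ(Δx_t−Δx̄)(Δx_{t+1}−Δx̄) = -30.1944
Denominator Σ(Δx_t−Δx̄)² = 226.8333
r_1(Δx) = -30.1944 / 226.8333 = -0.133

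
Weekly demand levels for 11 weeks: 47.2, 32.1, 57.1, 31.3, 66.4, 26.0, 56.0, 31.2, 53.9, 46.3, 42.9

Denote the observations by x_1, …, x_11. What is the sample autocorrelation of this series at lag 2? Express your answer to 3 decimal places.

0.747

Mean x̄ = (47.2 + 32.1 + 57.1 + 31.3 + 66.4 + 26.0 + 56.0 + 31.2 + 53.9 + 46.3 + 42.9)/11 = 44.5818
Numerator Σ_{t=1}^{9}(x_t−x̄)(x_{t+2}−x̄) = 1283.9957
Denominator Σ(x_t−x̄)² = 1719.1364
r_2 = 1283.9957 / 1719.1364 = 0.747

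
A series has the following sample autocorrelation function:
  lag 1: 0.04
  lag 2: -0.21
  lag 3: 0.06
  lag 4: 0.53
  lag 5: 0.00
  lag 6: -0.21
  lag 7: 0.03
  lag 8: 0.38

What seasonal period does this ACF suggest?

The largest autocorrelation is r_4 = 0.53, with a weaker echo at lag 8 (0.38); the remaining lags stay at or below 0.06.
The dominant spike at lag 4 indicates a seasonal period of 4.

4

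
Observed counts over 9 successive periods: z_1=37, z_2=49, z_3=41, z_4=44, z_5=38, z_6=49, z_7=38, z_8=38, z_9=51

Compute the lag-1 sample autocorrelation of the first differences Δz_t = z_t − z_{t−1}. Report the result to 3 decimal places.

-0.483

First differences Δz: 12, -8, 3, -6, 11, -11, 0, 13
Mean of differences = 1.7500
Numerator Σ(Δz_t−Δz̄)(Δz_{t+1}−Δz̄) = -308.8125
Denominator Σ(Δz_t−Δz̄)² = 639.5000
r_1(Δz) = -308.8125 / 639.5000 = -0.483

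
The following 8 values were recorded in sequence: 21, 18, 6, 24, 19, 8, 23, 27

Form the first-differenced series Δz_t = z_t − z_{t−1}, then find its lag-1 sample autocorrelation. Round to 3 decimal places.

First differences Δz: -3, -12, 18, -5, -11, 15, 4
Mean of differences = 0.8571
Numerator Σ(Δz_t−Δz̄)(Δz_{t+1}−Δz̄) = -325.0204
Denominator Σ(Δz_t−Δz̄)² = 858.8571
r_1(Δz) = -325.0204 / 858.8571 = -0.378

-0.378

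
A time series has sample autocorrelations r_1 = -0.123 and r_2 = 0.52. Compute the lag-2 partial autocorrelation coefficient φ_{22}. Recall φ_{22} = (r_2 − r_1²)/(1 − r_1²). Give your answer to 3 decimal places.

φ_{22} = (r_2 − r_1²) / (1 − r_1²)
r_1² = (-0.123)² = 0.015129
Numerator = 0.52 − 0.0151 = 0.5049; denominator = 1 − 0.0151 = 0.9849
φ_{22} = 0.5049 / 0.9849 = 0.513

0.513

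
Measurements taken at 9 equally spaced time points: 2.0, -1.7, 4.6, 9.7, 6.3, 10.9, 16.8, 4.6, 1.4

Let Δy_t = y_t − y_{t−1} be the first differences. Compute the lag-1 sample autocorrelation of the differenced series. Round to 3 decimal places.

-0.096

First differences Δy: -3.7, 6.3, 5.1, -3.4, 4.6, 5.9, -12.2, -3.2
Mean of differences = -0.0750
Numerator Σ(Δy_t−Δȳ)(Δy_{t+1}−Δȳ) = -29.4931
Denominator Σ(Δy_t−Δȳ)² = 305.9550
r_1(Δy) = -29.4931 / 305.9550 = -0.096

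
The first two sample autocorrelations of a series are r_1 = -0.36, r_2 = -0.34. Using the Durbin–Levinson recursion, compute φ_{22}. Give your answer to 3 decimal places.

-0.540

φ_{22} = (r_2 − r_1²) / (1 − r_1²)
r_1² = (-0.36)² = 0.1296
Numerator = -0.34 − 0.1296 = -0.4696; denominator = 1 − 0.1296 = 0.8704
φ_{22} = -0.4696 / 0.8704 = -0.540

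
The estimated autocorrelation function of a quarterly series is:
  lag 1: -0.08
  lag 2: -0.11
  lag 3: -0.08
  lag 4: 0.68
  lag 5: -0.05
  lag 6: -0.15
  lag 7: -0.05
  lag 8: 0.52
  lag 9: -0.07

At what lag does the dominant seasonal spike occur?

4

The largest autocorrelation is r_4 = 0.68, with a weaker echo at lag 8 (0.52); the remaining lags stay at or below -0.05.
The dominant spike at lag 4 indicates a seasonal period of 4.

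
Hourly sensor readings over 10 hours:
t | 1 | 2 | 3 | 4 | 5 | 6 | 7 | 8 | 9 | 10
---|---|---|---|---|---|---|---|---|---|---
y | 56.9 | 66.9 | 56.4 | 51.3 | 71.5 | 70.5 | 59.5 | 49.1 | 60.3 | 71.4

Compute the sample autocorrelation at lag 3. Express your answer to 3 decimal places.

Mean ȳ = (56.9 + 66.9 + 56.4 + 51.3 + 71.5 + 70.5 + 59.5 + 49.1 + 60.3 + 71.4)/10 = 61.3800
Σ(y_t−ȳ)(y_{t+3}−ȳ) = (45.1584) + (55.8624) + (-45.4176) + (18.9504) + (-124.2736) + (-9.8496) + (-18.8376) = -78.4072
Denominator Σ(y_t−ȳ)² = 618.4360
r_3 = -78.4072 / 618.4360 = -0.127

-0.127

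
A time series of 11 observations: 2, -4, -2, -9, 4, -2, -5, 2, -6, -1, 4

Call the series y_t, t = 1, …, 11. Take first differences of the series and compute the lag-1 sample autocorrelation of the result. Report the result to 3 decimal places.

-0.579

First differences Δy: -6, 2, -7, 13, -6, -3, 7, -8, 5, 5
Mean of differences = 0.2000
Numerator Σ(Δy_t−Δȳ)(Δy_{t+1}−Δȳ) = -269.6400
Denominator Σ(Δy_t−Δȳ)² = 465.6000
r_1(Δy) = -269.6400 / 465.6000 = -0.579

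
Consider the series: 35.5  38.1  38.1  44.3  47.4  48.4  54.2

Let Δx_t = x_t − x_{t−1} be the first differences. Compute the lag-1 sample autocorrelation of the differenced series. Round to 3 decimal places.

-0.439

First differences Δx: 2.6, 0.0, 6.2, 3.1, 1.0, 5.8
Mean of differences = 3.1167
Numerator Σ(Δx_t−Δx̄)(Δx_{t+1}−Δx̄) = -13.6953
Denominator Σ(Δx_t−Δx̄)² = 31.1683
r_1(Δx) = -13.6953 / 31.1683 = -0.439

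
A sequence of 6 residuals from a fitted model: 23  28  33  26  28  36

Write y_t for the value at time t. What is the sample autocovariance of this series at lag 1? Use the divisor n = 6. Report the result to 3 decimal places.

-2.333

Mean ȳ = (23 + 28 + 33 + 26 + 28 + 36)/6 = 29.0000
Σ_{t=1}^{5}(y_t−ȳ)(y_{t+1}−ȳ) = -14.0000
γ_1 = -14.0000 / 6 = -2.333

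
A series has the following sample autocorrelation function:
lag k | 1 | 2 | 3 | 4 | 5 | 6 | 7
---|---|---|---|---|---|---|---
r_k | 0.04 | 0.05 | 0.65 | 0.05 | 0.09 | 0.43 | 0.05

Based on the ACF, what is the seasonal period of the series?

The largest autocorrelation is r_3 = 0.65, with a weaker echo at lag 6 (0.43); the remaining lags stay at or below 0.09.
The dominant spike at lag 3 indicates a seasonal period of 3.

3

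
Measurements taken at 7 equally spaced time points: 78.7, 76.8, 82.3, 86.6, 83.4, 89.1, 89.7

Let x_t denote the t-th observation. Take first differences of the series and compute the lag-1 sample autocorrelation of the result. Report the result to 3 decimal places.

First differences Δx: -1.9, 5.5, 4.3, -3.2, 5.7, 0.6
Mean of differences = 1.8333
Numerator Σ(Δx_t−Δx̄)(Δx_{t+1}−Δx̄) = -41.2911
Denominator Σ(Δx_t−Δx̄)² = 75.2733
r_1(Δx) = -41.2911 / 75.2733 = -0.549

-0.549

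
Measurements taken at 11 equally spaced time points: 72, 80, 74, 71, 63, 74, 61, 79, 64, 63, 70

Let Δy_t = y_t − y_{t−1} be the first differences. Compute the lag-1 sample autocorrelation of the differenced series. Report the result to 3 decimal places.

First differences Δy: 8, -6, -3, -8, 11, -13, 18, -15, -1, 7
Mean of differences = -0.2000
Numerator Σ(Δy_t−Δȳ)(Δy_{t+1}−Δȳ) = -736.4400
Denominator Σ(Δy_t−Δȳ)² = 1061.6000
r_1(Δy) = -736.4400 / 1061.6000 = -0.694

-0.694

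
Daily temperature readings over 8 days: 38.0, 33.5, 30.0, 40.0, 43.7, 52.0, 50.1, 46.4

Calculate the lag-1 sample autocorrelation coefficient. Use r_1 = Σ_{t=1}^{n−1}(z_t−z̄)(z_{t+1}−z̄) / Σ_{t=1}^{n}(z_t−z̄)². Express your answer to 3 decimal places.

0.683

Mean z̄ = (38.0 + 33.5 + 30.0 + 40.0 + 43.7 + 52.0 + 50.1 + 46.4)/8 = 41.7125
Σ(z_t−z̄)(z_{t+1}−z̄) = (30.4889) + (96.1889) + (20.0577) + (-3.4036) + (20.4464) + (86.2864) + (39.3164) = 289.3811
Denominator Σ(z_t−z̄)² = 423.4488
r_1 = 289.3811 / 423.4488 = 0.683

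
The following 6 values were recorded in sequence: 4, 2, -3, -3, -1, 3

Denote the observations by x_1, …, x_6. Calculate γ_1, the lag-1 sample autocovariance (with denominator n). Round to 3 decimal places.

Mean x̄ = (4 + 2 − 3 − 3 − 1 + 3)/6 = 0.3333
Σ_{t=1}^{5}(x_t−x̄)(x_{t+1}−x̄) = 12.5556
γ_1 = 12.5556 / 6 = 2.093

2.093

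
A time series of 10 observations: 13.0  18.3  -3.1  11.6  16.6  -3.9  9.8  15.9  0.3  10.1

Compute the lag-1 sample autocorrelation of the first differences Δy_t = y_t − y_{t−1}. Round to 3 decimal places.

First differences Δy: 5.3, -21.4, 14.7, 5.0, -20.5, 13.7, 6.1, -15.6, 9.8
Mean of differences = -0.3222
Numerator Σ(Δy_t−Δȳ)(Δy_{t+1}−Δȳ) = -908.2238
Denominator Σ(Δy_t−Δȳ)² = 1710.7556
r_1(Δy) = -908.2238 / 1710.7556 = -0.531

-0.531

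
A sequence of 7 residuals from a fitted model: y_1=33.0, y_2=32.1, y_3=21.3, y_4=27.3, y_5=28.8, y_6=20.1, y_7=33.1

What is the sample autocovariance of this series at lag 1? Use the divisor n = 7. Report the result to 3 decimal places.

Mean ȳ = (33.0 + 32.1 + 21.3 + 27.3 + 28.8 + 20.1 + 33.1)/7 = 27.9571
Σ_{t=1}^{6}(y_t−ȳ)(y_{t+1}−ȳ) = -49.8976
γ_1 = -49.8976 / 7 = -7.128

-7.128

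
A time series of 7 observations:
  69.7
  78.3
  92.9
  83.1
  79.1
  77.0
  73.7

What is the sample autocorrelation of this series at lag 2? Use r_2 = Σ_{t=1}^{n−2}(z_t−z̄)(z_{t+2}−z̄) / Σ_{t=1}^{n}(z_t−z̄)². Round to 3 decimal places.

Mean z̄ = (69.7 + 78.3 + 92.9 + 83.1 + 79.1 + 77.0 + 73.7)/7 = 79.1143
Numerator Σ_{t=1}^{5}(z_t−z̄)(z_{t+2}−z̄) = -141.5747
Denominator Σ(z_t−z̄)² = 329.0086
r_2 = -141.5747 / 329.0086 = -0.430

-0.430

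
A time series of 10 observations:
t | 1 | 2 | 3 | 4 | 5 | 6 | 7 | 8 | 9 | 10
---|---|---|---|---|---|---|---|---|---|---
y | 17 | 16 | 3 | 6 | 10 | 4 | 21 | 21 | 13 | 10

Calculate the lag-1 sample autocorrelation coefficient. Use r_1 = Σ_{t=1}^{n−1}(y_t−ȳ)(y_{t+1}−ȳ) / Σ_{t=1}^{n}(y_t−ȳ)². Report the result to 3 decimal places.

0.209

Mean ȳ = (17 + 16 + 3 + 6 + 10 + 4 + 21 + 21 + 13 + 10)/10 = 12.1000
Numerator Σ_{t=1}^{9}(y_t−ȳ)(y_{t+1}−ȳ) = 82.1900
Denominator Σ(y_t−ȳ)² = 392.9000
r_1 = 82.1900 / 392.9000 = 0.209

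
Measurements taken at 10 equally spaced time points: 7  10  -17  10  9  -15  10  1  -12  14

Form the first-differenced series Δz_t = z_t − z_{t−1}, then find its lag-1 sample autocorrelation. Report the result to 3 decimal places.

First differences Δz: 3, -27, 27, -1, -24, 25, -9, -13, 26
Mean of differences = 0.7778
Numerator Σ(Δz_t−Δz̄)(Δz_{t+1}−Δz̄) = -1842.4938
Denominator Σ(Δz_t−Δz̄)² = 3589.5556
r_1(Δz) = -1842.4938 / 3589.5556 = -0.513

-0.513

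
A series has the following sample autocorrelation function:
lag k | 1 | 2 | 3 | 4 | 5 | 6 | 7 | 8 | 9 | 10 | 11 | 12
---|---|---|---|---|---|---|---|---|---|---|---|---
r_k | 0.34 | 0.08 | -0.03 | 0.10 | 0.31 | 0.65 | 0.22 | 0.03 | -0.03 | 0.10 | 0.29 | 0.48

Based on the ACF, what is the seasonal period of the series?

The largest autocorrelation is r_6 = 0.65, with a weaker echo at lag 12 (0.48); the remaining lags stay at or below 0.34. The elevated value at lag 1 (0.34), dropping to 0.08 at lag 2, reflects decaying short-term dependence rather than seasonality.
The dominant spike at lag 6 indicates a seasonal period of 6.

6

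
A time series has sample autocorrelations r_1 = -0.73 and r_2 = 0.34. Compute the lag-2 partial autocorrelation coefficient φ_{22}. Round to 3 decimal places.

φ_{22} = (r_2 − r_1²) / (1 − r_1²)
r_1² = (-0.73)² = 0.5329
Numerator = 0.34 − 0.5329 = -0.1929; denominator = 1 − 0.5329 = 0.4671
φ_{22} = -0.1929 / 0.4671 = -0.413

-0.413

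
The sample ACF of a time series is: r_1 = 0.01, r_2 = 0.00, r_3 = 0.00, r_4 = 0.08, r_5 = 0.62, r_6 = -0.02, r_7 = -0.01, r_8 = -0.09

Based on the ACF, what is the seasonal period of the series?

The largest autocorrelation is r_5 = 0.62; the remaining lags stay at or below 0.08.
The dominant spike at lag 5 indicates a seasonal period of 5.

5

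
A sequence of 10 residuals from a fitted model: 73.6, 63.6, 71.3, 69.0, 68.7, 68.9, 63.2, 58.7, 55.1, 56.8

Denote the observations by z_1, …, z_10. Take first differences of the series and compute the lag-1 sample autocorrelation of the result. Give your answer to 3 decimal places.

-0.390

First differences Δz: -10.0, 7.7, -2.3, -0.3, 0.2, -5.7, -4.5, -3.6, 1.7
Mean of differences = -1.8667
Numerator Σ(Δz_t−Δz̄)(Δz_{t+1}−Δz̄) = -78.8411
Denominator Σ(Δz_t−Δz̄)² = 201.9400
r_1(Δz) = -78.8411 / 201.9400 = -0.390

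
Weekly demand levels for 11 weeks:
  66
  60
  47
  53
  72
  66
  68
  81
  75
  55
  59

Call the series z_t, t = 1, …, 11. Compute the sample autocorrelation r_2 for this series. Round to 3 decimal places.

-0.237

Mean z̄ = (66 + 60 + 47 + 53 + 72 + 66 + 68 + 81 + 75 + 55 + 59)/11 = 63.8182
Numerator Σ_{t=1}^{9}(z_t−z̄)(z_{t+2}−z̄) = -243.5207
Denominator Σ(z_t−z̄)² = 1029.6364
r_2 = -243.5207 / 1029.6364 = -0.237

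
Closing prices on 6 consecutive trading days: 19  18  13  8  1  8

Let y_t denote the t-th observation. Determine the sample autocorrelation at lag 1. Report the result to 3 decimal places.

Mean ȳ = (19 + 18 + 13 + 8 + 1 + 8)/6 = 11.1667
Deviations from mean: 7.8333, 6.8333, 1.8333, -3.1667, -10.1667, -3.1667
Numerator Σ_{t=1}^{5}(y_t−ȳ)(y_{t+1}−ȳ) = 124.6389
Denominator Σ(y_t−ȳ)² = 234.8333
r_1 = 124.6389 / 234.8333 = 0.531

0.531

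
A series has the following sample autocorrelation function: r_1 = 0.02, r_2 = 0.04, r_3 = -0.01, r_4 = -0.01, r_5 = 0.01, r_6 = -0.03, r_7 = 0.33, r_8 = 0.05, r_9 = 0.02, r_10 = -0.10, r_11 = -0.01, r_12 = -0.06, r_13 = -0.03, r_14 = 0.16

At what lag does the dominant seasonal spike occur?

The largest autocorrelation is r_7 = 0.33, with a weaker echo at lag 14 (0.16); the remaining lags stay at or below 0.05.
The dominant spike at lag 7 indicates a seasonal period of 7.

7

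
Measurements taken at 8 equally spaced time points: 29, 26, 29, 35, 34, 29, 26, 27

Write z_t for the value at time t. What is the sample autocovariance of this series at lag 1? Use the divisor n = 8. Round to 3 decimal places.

Mean z̄ = (29 + 26 + 29 + 35 + 34 + 29 + 26 + 27)/8 = 29.3750
Σ_{t=1}^{7}(z_t−z̄)(z_{t+1}−z̄) = 33.9844
γ_1 = 33.9844 / 8 = 4.248

4.248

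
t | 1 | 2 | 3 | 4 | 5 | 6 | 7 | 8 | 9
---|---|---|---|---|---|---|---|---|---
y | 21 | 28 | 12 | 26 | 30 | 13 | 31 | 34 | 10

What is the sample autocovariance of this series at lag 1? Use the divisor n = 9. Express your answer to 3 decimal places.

-31.018

Mean ȳ = (21 + 28 + 12 + 26 + 30 + 13 + 31 + 34 + 10)/9 = 22.7778
Σ_{t=1}^{8}(y_t−ȳ)(y_{t+1}−ȳ) = -279.1605
γ_1 = -279.1605 / 9 = -31.018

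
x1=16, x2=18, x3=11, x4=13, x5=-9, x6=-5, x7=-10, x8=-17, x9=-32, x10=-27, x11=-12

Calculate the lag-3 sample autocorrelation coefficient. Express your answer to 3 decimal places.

Mean x̄ = (16 + 18 + 11 + 13 − 9 − 5 − 10 − 17 − 32 − 27 − 12)/11 = -4.9091
Numerator Σ_{t=1}^{8}(x_t−x̄)(x_{t+3}−x̄) = 438.2479
Denominator Σ(x_t−x̄)² = 2996.9091
r_3 = 438.2479 / 2996.9091 = 0.146

0.146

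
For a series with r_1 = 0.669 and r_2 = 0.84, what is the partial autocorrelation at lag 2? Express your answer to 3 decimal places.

φ_{22} = (r_2 − r_1²) / (1 − r_1²)
r_1² = (0.669)² = 0.447561
Numerator = 0.84 − 0.4476 = 0.3924; denominator = 1 − 0.4476 = 0.5524
φ_{22} = 0.3924 / 0.5524 = 0.710

0.710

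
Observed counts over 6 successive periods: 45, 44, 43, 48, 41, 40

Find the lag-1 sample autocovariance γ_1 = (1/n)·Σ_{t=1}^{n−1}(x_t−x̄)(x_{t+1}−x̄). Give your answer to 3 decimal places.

Mean x̄ = (45 + 44 + 43 + 48 + 41 + 40)/6 = 43.5000
Deviations: 1.5000, 0.5000, -0.5000, 4.5000, -2.5000, -3.5000
Σ_{t=1}^{5}(x_t−x̄)(x_{t+1}−x̄) = -4.2500
γ_1 = -4.2500 / 6 = -0.708

-0.708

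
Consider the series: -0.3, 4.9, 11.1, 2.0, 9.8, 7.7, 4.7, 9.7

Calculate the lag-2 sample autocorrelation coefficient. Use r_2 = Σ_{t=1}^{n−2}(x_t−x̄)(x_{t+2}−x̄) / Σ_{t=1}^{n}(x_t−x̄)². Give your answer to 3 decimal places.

Mean x̄ = (-0.3 + 4.9 + 11.1 + 2.0 + 9.8 + 7.7 + 4.7 + 9.7)/8 = 6.2000
Deviations from mean: -6.5000, -1.3000, 4.9000, -4.2000, 3.6000, 1.5000, -1.5000, 3.5000
Σ(x_t−x̄)(x_{t+2}−x̄) = (-31.8500) + (5.4600) + (17.6400) + (-6.3000) + (-5.4000) + (5.2500) = -15.2000
Denominator Σ(x_t−x̄)² = 115.3000
r_2 = -15.2000 / 115.3000 = -0.132

-0.132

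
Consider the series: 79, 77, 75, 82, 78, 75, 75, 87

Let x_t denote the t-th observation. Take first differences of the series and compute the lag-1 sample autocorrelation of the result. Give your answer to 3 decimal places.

First differences Δx: -2, -2, 7, -4, -3, 0, 12
Mean of differences = 1.1429
Numerator Σ(Δx_t−Δx̄)(Δx_{t+1}−Δx̄) = -25.0204
Denominator Σ(Δx_t−Δx̄)² = 216.8571
r_1(Δx) = -25.0204 / 216.8571 = -0.115

-0.115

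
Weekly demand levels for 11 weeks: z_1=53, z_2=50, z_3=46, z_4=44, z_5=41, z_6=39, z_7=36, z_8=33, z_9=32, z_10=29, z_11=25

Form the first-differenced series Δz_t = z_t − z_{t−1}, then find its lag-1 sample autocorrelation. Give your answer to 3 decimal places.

-0.216

First differences Δz: -3, -4, -2, -3, -2, -3, -3, -1, -3, -4
Mean of differences = -2.8000
Numerator Σ(Δz_t−Δz̄)(Δz_{t+1}−Δz̄) = -1.6400
Denominator Σ(Δz_t−Δz̄)² = 7.6000
r_1(Δz) = -1.6400 / 7.6000 = -0.216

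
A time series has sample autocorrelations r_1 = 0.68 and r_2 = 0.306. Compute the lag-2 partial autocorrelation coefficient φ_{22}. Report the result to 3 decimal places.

-0.291

φ_{22} = (r_2 − r_1²) / (1 − r_1²)
r_1² = (0.68)² = 0.4624
Numerator = 0.306 − 0.4624 = -0.1564; denominator = 1 − 0.4624 = 0.5376
φ_{22} = -0.1564 / 0.5376 = -0.291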